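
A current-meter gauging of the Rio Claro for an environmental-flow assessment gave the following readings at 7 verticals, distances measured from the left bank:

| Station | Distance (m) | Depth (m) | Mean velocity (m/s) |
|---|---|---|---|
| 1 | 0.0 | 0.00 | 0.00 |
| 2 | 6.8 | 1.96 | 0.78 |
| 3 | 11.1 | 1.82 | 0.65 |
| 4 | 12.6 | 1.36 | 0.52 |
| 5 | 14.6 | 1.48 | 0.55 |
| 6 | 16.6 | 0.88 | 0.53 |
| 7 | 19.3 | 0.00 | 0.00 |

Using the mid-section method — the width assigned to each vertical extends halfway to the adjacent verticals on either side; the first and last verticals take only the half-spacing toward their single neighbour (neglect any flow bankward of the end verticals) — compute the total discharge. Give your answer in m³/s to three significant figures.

15.9 m³/s

w_2 = (11.1 − 0.0)/2 = 5.55 m; q_2 = 0.78 × 1.96 × 5.55 = 8.485 m³/s
w_3 = (12.6 − 6.8)/2 = 2.9 m; q_3 = 0.65 × 1.82 × 2.9 = 3.431 m³/s
w_4 = (14.6 − 11.1)/2 = 1.75 m; q_4 = 0.52 × 1.36 × 1.75 = 1.238 m³/s
w_5 = (16.6 − 12.6)/2 = 2 m; q_5 = 0.55 × 1.48 × 2 = 1.628 m³/s
w_6 = (19.3 − 14.6)/2 = 2.35 m; q_6 = 0.53 × 0.88 × 2.35 = 1.096 m³/s
Stations 1, 7 contribute zero (depth or velocity is 0).
Q = Σ qᵢ = 15.88 m³/s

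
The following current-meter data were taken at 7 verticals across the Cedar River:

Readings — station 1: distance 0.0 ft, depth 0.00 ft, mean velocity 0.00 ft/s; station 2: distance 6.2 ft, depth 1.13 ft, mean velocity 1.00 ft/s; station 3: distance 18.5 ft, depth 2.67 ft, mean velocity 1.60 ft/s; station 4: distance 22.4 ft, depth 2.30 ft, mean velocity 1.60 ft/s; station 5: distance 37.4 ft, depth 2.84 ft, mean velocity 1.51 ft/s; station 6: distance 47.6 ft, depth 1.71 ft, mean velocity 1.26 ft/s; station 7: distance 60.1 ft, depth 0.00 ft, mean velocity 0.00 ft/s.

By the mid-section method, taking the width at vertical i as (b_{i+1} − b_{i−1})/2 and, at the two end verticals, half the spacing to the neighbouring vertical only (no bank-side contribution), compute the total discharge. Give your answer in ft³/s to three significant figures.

w_2 = (18.5 − 0.0)/2 = 9.25 ft; q_2 = 1.00 × 1.13 × 9.25 = 10.45 ft³/s
w_3 = (22.4 − 6.2)/2 = 8.1 ft; q_3 = 1.60 × 2.67 × 8.1 = 34.60 ft³/s
w_4 = (37.4 − 18.5)/2 = 9.45 ft; q_4 = 1.60 × 2.30 × 9.45 = 34.78 ft³/s
w_5 = (47.6 − 22.4)/2 = 12.6 ft; q_5 = 1.51 × 2.84 × 12.6 = 54.03 ft³/s
w_6 = (60.1 − 37.4)/2 = 11.35 ft; q_6 = 1.26 × 1.71 × 11.35 = 24.45 ft³/s
Stations 1, 7 contribute zero (depth or velocity is 0).
Q = Σ qᵢ = 158.3 ft³/s

158 ft³/s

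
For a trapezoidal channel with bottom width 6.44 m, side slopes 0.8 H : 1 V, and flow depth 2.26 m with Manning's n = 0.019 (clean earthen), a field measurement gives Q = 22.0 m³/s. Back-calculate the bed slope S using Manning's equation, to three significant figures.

0.000287

A = (b + z·y)·y = (6.44 + 0.8×2.26)×2.26 = 18.64 m²
P = b + 2y√(1+z²) = 6.44 + 2×2.26×√(1+0.8²) = 12.23 m
R = A/P = 18.64/12.23 = 1.524 m
S = (Q·n / (1·A·R^(2/3)))² = (22.0×0.019 / (1×18.64×1.325))² = 0.0002866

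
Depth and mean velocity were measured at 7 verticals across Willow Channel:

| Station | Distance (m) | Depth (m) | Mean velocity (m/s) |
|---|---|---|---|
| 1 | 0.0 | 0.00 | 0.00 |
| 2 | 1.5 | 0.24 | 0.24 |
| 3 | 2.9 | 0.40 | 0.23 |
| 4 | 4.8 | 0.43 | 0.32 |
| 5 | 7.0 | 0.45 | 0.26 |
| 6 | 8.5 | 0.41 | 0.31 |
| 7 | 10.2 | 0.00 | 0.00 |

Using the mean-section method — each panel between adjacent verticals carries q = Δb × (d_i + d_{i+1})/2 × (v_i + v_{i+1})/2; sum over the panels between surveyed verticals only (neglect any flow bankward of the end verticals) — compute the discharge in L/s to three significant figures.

Panel 1-2: Δb = 1.5 m, d̄ = (0.00+0.24)/2 = 0.12, v̄ = (0.00+0.24)/2 = 0.12 → q = 1.5×0.12×0.12 = 0.02160 m³/s
Panel 2-3: Δb = 1.4 m, d̄ = (0.24+0.40)/2 = 0.32, v̄ = (0.24+0.23)/2 = 0.235 → q = 1.4×0.32×0.235 = 0.1053 m³/s
Panel 3-4: Δb = 1.9 m, d̄ = (0.40+0.43)/2 = 0.415, v̄ = (0.23+0.32)/2 = 0.275 → q = 1.9×0.415×0.275 = 0.2168 m³/s
Panel 4-5: Δb = 2.2 m, d̄ = (0.43+0.45)/2 = 0.44, v̄ = (0.32+0.26)/2 = 0.29 → q = 2.2×0.44×0.29 = 0.2807 m³/s
Panel 5-6: Δb = 1.5 m, d̄ = (0.45+0.41)/2 = 0.43, v̄ = (0.26+0.31)/2 = 0.285 → q = 1.5×0.43×0.285 = 0.1838 m³/s
Panel 6-7: Δb = 1.7 m, d̄ = (0.41+0.00)/2 = 0.205, v̄ = (0.31+0.00)/2 = 0.155 → q = 1.7×0.205×0.155 = 0.05402 m³/s
Q = Σ q = 0.8623 m³/s
= 0.8623 × 1000 = 862.3 L/s

862 L/s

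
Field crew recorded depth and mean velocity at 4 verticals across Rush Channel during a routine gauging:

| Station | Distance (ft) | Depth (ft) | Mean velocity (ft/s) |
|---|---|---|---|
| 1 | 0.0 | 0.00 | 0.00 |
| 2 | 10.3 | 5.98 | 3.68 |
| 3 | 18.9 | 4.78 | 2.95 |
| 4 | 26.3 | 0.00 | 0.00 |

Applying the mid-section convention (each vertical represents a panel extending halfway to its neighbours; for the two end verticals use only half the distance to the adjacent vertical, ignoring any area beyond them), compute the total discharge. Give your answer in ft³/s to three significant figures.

w_2 = (18.9 − 0.0)/2 = 9.45 ft; q_2 = 3.68 × 5.98 × 9.45 = 208.0 ft³/s
w_3 = (26.3 − 10.3)/2 = 8 ft; q_3 = 2.95 × 4.78 × 8 = 112.8 ft³/s
Stations 1, 4 contribute zero (depth or velocity is 0).
Q = Σ qᵢ = 320.8 ft³/s

321 ft³/s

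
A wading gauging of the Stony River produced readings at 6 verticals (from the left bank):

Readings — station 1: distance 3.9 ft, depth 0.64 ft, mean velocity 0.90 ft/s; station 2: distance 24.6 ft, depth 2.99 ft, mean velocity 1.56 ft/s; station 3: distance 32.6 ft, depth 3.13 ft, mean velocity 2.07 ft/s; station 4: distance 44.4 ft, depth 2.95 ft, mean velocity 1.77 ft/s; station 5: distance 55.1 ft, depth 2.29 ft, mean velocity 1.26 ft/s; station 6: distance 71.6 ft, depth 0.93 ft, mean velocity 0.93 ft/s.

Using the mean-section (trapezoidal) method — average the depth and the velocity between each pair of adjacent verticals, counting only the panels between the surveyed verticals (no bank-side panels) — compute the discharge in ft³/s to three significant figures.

231 ft³/s

Panel 1-2: Δb = 20.7 ft, d̄ = (0.64+2.99)/2 = 1.815, v̄ = (0.90+1.56)/2 = 1.23 → q = 20.7×1.815×1.23 = 46.21 ft³/s
Panel 2-3: Δb = 8 ft, d̄ = (2.99+3.13)/2 = 3.06, v̄ = (1.56+2.07)/2 = 1.815 → q = 8×3.06×1.815 = 44.43 ft³/s
Panel 3-4: Δb = 11.8 ft, d̄ = (3.13+2.95)/2 = 3.04, v̄ = (2.07+1.77)/2 = 1.92 → q = 11.8×3.04×1.92 = 68.87 ft³/s
Panel 4-5: Δb = 10.7 ft, d̄ = (2.95+2.29)/2 = 2.62, v̄ = (1.77+1.26)/2 = 1.515 → q = 10.7×2.62×1.515 = 42.47 ft³/s
Panel 5-6: Δb = 16.5 ft, d̄ = (2.29+0.93)/2 = 1.61, v̄ = (1.26+0.93)/2 = 1.095 → q = 16.5×1.61×1.095 = 29.09 ft³/s
Q = Σ q = 231.1 ft³/s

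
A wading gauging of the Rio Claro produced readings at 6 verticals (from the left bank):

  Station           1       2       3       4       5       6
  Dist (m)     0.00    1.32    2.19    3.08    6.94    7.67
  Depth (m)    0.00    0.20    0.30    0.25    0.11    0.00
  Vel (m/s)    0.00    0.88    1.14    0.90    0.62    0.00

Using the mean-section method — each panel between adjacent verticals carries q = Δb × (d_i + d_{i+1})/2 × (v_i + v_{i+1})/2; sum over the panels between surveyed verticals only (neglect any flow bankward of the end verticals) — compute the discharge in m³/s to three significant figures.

Panel 1-2: Δb = 1.32 m, d̄ = (0.00+0.20)/2 = 0.1, v̄ = (0.00+0.88)/2 = 0.44 → q = 1.32×0.1×0.44 = 0.05808 m³/s
Panel 2-3: Δb = 0.87 m, d̄ = (0.20+0.30)/2 = 0.25, v̄ = (0.88+1.14)/2 = 1.01 → q = 0.87×0.25×1.01 = 0.2197 m³/s
Panel 3-4: Δb = 0.89 m, d̄ = (0.30+0.25)/2 = 0.275, v̄ = (1.14+0.90)/2 = 1.02 → q = 0.89×0.275×1.02 = 0.2496 m³/s
Panel 4-5: Δb = 3.86 m, d̄ = (0.25+0.11)/2 = 0.18, v̄ = (0.90+0.62)/2 = 0.76 → q = 3.86×0.18×0.76 = 0.5280 m³/s
Panel 5-6: Δb = 0.73 m, d̄ = (0.11+0.00)/2 = 0.055, v̄ = (0.62+0.00)/2 = 0.31 → q = 0.73×0.055×0.31 = 0.01245 m³/s
Q = Σ q = 1.068 m³/s

1.07 m³/s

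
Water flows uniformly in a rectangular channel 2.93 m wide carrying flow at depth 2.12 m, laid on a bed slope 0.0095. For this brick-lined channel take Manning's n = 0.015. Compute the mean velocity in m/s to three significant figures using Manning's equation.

A = b·y = 2.93 × 2.12 = 6.212 m²
P = b + 2y = 2.93 + 2×2.12 = 7.170 m
R = A/P = 6.212/7.170 = 0.8663 m
Q = (1/n)·A·R^(2/3)·S^(1/2) = (1/0.015) × 6.212 × 0.8663^(2/3) × 0.0095^(1/2) = 36.68 m³/s
V = Q/A = 36.68/6.212 = 5.905 m/s

5.91 m/s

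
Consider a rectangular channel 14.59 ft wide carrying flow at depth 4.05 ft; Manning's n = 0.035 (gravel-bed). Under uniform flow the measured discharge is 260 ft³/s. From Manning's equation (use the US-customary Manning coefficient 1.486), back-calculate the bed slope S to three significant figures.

0.00300

A = b·y = 14.59 × 4.05 = 59.09 ft²
P = b + 2y = 14.59 + 2×4.05 = 22.69 ft
R = A/P = 59.09/22.69 = 2.604 ft
S = (Q·n / (1.486·A·R^(2/3)))² = (260×0.035 / (1.486×59.09×1.893))² = 0.002998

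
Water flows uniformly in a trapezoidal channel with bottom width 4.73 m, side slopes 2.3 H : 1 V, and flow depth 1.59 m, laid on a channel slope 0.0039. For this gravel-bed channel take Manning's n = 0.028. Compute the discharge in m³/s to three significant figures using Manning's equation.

30.7 m³/s

A = (b + z·y)·y = (4.73 + 2.3×1.59)×1.59 = 13.34 m²
P = b + 2y√(1+z²) = 4.73 + 2×1.59×√(1+2.3²) = 12.71 m
R = A/P = 13.34/12.71 = 1.050 m
Q = (1/n)·A·R^(2/3)·S^(1/2) = (1/0.028) × 13.34 × 1.050^(2/3) × 0.0039^(1/2) = 30.72 m³/s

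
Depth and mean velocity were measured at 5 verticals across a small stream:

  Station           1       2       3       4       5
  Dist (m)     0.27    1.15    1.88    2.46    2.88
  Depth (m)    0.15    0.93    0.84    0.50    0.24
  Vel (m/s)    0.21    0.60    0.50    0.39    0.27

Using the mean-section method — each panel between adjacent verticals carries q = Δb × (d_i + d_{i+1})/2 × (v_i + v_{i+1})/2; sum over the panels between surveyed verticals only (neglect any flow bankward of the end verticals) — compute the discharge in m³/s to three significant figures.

Panel 1-2: Δb = 0.88 m, d̄ = (0.15+0.93)/2 = 0.54, v̄ = (0.21+0.60)/2 = 0.405 → q = 0.88×0.54×0.405 = 0.1925 m³/s
Panel 2-3: Δb = 0.73 m, d̄ = (0.93+0.84)/2 = 0.885, v̄ = (0.60+0.50)/2 = 0.55 → q = 0.73×0.885×0.55 = 0.3553 m³/s
Panel 3-4: Δb = 0.58 m, d̄ = (0.84+0.50)/2 = 0.67, v̄ = (0.50+0.39)/2 = 0.445 → q = 0.58×0.67×0.445 = 0.1729 m³/s
Panel 4-5: Δb = 0.42 m, d̄ = (0.50+0.24)/2 = 0.37, v̄ = (0.39+0.27)/2 = 0.33 → q = 0.42×0.37×0.33 = 0.05128 m³/s
Q = Σ q = 0.7720 m³/s

0.772 m³/s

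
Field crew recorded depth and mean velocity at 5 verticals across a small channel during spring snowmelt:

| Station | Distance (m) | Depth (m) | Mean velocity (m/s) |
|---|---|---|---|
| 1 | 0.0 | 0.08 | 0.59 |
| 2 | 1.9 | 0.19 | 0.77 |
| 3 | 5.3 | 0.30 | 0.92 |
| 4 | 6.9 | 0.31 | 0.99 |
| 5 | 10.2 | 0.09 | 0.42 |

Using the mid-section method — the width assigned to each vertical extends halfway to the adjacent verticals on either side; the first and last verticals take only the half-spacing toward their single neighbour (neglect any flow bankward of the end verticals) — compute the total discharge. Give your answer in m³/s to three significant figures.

1.94 m³/s

w_1 = (1.9 − 0.0)/2 = 0.95 m; q_1 = 0.59 × 0.08 × 0.95 = 0.04484 m³/s
w_2 = (5.3 − 0.0)/2 = 2.65 m; q_2 = 0.77 × 0.19 × 2.65 = 0.3877 m³/s
w_3 = (6.9 − 1.9)/2 = 2.5 m; q_3 = 0.92 × 0.30 × 2.5 = 0.6900 m³/s
w_4 = (10.2 − 5.3)/2 = 2.45 m; q_4 = 0.99 × 0.31 × 2.45 = 0.7519 m³/s
w_5 = (10.2 − 6.9)/2 = 1.65 m; q_5 = 0.42 × 0.09 × 1.65 = 0.06237 m³/s
Q = Σ qᵢ = 1.937 m³/s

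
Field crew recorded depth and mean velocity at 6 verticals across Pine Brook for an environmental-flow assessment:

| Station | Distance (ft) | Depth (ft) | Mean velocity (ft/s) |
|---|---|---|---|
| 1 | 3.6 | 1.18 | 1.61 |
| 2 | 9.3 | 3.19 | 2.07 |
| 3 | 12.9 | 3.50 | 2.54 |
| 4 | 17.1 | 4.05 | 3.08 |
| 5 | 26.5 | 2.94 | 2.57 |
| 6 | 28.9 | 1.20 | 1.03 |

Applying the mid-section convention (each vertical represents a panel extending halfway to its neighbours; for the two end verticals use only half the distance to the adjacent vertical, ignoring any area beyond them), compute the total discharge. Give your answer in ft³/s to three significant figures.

202 ft³/s

w_1 = (9.3 − 3.6)/2 = 2.85 ft; q_1 = 1.61 × 1.18 × 2.85 = 5.414 ft³/s
w_2 = (12.9 − 3.6)/2 = 4.65 ft; q_2 = 2.07 × 3.19 × 4.65 = 30.71 ft³/s
w_3 = (17.1 − 9.3)/2 = 3.9 ft; q_3 = 2.54 × 3.50 × 3.9 = 34.67 ft³/s
w_4 = (26.5 − 12.9)/2 = 6.8 ft; q_4 = 3.08 × 4.05 × 6.8 = 84.82 ft³/s
w_5 = (28.9 − 17.1)/2 = 5.9 ft; q_5 = 2.57 × 2.94 × 5.9 = 44.58 ft³/s
w_6 = (28.9 − 26.5)/2 = 1.2 ft; q_6 = 1.03 × 1.20 × 1.2 = 1.483 ft³/s
Q = Σ qᵢ = 201.7 ft³/s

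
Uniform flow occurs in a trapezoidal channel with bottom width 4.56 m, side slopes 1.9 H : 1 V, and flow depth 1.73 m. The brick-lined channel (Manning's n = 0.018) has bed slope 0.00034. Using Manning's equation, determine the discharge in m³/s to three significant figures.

15.1 m³/s

A = (b + z·y)·y = (4.56 + 1.9×1.73)×1.73 = 13.58 m²
P = b + 2y√(1+z²) = 4.56 + 2×1.73×√(1+1.9²) = 11.99 m
R = A/P = 13.58/11.99 = 1.132 m
Q = (1/n)·A·R^(2/3)·S^(1/2) = (1/0.018) × 13.58 × 1.132^(2/3) × 0.00034^(1/2) = 15.11 m³/s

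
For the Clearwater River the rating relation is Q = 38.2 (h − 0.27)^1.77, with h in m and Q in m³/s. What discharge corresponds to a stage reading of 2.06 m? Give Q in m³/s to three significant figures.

107 m³/s

Q = 38.2 × (2.06 − 0.27)^1.77 = 38.2 × 1.79^1.77 = 107.1 m³/s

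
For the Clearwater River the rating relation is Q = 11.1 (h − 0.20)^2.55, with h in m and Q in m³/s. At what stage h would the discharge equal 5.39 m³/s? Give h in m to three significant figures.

h − h₀ = (Q/C)^(1/b) = (5.39/11.1)^(1/2.55) = 0.7533 m
h = 0.20 + 0.7533 = 0.9533 m

0.953 m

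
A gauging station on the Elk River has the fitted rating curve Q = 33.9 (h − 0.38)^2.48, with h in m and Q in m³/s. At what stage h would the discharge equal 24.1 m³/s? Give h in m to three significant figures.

h − h₀ = (Q/C)^(1/b) = (24.1/33.9)^(1/2.48) = 0.8715 m
h = 0.38 + 0.8715 = 1.251 m

1.25 m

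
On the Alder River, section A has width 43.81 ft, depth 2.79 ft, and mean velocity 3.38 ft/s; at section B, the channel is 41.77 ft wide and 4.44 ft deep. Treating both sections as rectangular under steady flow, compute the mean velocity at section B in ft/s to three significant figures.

Q = A₁V₁ = (43.81×2.79) × 3.38 = 413.1 ft³/s
A₂ = 41.77 × 4.44 = 185.5 ft²
V₂ = Q/A₂ = 413.1/185.5 = 2.228 ft/s

2.23 ft/s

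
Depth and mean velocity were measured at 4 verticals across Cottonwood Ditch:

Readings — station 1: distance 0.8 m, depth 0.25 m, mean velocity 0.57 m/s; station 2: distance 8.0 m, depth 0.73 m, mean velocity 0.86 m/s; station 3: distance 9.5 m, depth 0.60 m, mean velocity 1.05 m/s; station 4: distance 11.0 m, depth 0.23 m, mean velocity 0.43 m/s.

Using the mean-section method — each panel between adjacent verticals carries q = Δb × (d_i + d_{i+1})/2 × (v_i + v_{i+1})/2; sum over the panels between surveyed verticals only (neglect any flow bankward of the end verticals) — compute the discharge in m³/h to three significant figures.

14200 m³/h

Panel 1-2: Δb = 7.2 m, d̄ = (0.25+0.73)/2 = 0.49, v̄ = (0.57+0.86)/2 = 0.715 → q = 7.2×0.49×0.715 = 2.523 m³/s
Panel 2-3: Δb = 1.5 m, d̄ = (0.73+0.60)/2 = 0.665, v̄ = (0.86+1.05)/2 = 0.955 → q = 1.5×0.665×0.955 = 0.9526 m³/s
Panel 3-4: Δb = 1.5 m, d̄ = (0.60+0.23)/2 = 0.415, v̄ = (1.05+0.43)/2 = 0.74 → q = 1.5×0.415×0.74 = 0.4607 m³/s
Q = Σ q = 3.936 m³/s
= 3.936 × 3600 = 14170 m³/h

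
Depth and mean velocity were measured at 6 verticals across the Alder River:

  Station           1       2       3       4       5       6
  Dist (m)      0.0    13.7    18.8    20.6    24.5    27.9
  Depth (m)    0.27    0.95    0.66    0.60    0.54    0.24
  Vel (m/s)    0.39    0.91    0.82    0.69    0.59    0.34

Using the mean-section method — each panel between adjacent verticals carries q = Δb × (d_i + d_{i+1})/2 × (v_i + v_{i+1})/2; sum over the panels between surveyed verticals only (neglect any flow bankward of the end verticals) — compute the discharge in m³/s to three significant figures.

Panel 1-2: Δb = 13.7 m, d̄ = (0.27+0.95)/2 = 0.61, v̄ = (0.39+0.91)/2 = 0.65 → q = 13.7×0.61×0.65 = 5.432 m³/s
Panel 2-3: Δb = 5.1 m, d̄ = (0.95+0.66)/2 = 0.805, v̄ = (0.91+0.82)/2 = 0.865 → q = 5.1×0.805×0.865 = 3.551 m³/s
Panel 3-4: Δb = 1.8 m, d̄ = (0.66+0.60)/2 = 0.63, v̄ = (0.82+0.69)/2 = 0.755 → q = 1.8×0.63×0.755 = 0.8562 m³/s
Panel 4-5: Δb = 3.9 m, d̄ = (0.60+0.54)/2 = 0.57, v̄ = (0.69+0.59)/2 = 0.64 → q = 3.9×0.57×0.64 = 1.423 m³/s
Panel 5-6: Δb = 3.4 m, d̄ = (0.54+0.24)/2 = 0.39, v̄ = (0.59+0.34)/2 = 0.465 → q = 3.4×0.39×0.465 = 0.6166 m³/s
Q = Σ q = 11.88 m³/s

11.9 m³/s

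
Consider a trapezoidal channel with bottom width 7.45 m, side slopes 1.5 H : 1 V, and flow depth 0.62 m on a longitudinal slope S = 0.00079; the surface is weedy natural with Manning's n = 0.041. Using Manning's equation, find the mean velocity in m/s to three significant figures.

0.453 m/s

A = (b + z·y)·y = (7.45 + 1.5×0.62)×0.62 = 5.196 m²
P = b + 2y√(1+z²) = 7.45 + 2×0.62×√(1+1.5²) = 9.685 m
R = A/P = 5.196/9.685 = 0.5364 m
Q = (1/n)·A·R^(2/3)·S^(1/2) = (1/0.041) × 5.196 × 0.5364^(2/3) × 0.00079^(1/2) = 2.351 m³/s
V = Q/A = 2.351/5.196 = 0.4526 m/s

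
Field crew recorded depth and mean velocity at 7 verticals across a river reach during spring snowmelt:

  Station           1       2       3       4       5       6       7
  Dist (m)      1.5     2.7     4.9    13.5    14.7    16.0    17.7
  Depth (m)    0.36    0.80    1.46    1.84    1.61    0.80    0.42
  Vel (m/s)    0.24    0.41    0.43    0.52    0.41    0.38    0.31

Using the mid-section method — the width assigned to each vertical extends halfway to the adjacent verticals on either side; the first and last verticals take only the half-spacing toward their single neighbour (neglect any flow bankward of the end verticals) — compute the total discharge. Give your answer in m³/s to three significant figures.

w_1 = (2.7 − 1.5)/2 = 0.6 m; q_1 = 0.24 × 0.36 × 0.6 = 0.05184 m³/s
w_2 = (4.9 − 1.5)/2 = 1.7 m; q_2 = 0.41 × 0.80 × 1.7 = 0.5576 m³/s
w_3 = (13.5 − 2.7)/2 = 5.4 m; q_3 = 0.43 × 1.46 × 5.4 = 3.390 m³/s
w_4 = (14.7 − 4.9)/2 = 4.9 m; q_4 = 0.52 × 1.84 × 4.9 = 4.688 m³/s
w_5 = (16.0 − 13.5)/2 = 1.25 m; q_5 = 0.41 × 1.61 × 1.25 = 0.8251 m³/s
w_6 = (17.7 − 14.7)/2 = 1.5 m; q_6 = 0.38 × 0.80 × 1.5 = 0.4560 m³/s
w_7 = (17.7 − 16.0)/2 = 0.85 m; q_7 = 0.31 × 0.42 × 0.85 = 0.1107 m³/s
Q = Σ qᵢ = 10.08 m³/s

10.1 m³/s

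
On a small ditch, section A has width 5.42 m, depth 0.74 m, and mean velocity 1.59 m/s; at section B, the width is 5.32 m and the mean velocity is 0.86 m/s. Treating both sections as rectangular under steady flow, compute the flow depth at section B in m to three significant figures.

Q = A₁V₁ = (5.42×0.74) × 1.59 = 6.377 m³/s
d₂ = Q/(b₂ V₂) = 6.377/(5.32×0.86) = 1.394 m

1.39 m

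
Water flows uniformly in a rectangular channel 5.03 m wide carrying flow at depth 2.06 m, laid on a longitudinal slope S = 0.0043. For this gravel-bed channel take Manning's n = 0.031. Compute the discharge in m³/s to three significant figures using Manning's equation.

23.8 m³/s

A = b·y = 5.03 × 2.06 = 10.36 m²
P = b + 2y = 5.03 + 2×2.06 = 9.150 m
R = A/P = 10.36/9.150 = 1.132 m
Q = (1/n)·A·R^(2/3)·S^(1/2) = (1/0.031) × 10.36 × 1.132^(2/3) × 0.0043^(1/2) = 23.81 m³/s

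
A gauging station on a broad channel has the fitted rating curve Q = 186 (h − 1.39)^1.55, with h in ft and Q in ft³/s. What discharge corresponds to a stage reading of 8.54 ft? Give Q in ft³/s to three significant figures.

3920 ft³/s

Q = 186 × (8.54 − 1.39)^1.55 = 186 × 7.15^1.55 = 3924 ft³/s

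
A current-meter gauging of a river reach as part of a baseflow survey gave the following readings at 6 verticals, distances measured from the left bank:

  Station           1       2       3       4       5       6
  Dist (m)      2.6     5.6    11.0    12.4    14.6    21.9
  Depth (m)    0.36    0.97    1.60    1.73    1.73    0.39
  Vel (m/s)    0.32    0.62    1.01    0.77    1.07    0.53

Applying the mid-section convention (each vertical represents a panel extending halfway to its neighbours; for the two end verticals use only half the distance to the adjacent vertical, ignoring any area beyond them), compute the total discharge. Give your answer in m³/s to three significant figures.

w_1 = (5.6 − 2.6)/2 = 1.5 m; q_1 = 0.32 × 0.36 × 1.5 = 0.1728 m³/s
w_2 = (11.0 − 2.6)/2 = 4.2 m; q_2 = 0.62 × 0.97 × 4.2 = 2.526 m³/s
w_3 = (12.4 − 5.6)/2 = 3.4 m; q_3 = 1.01 × 1.60 × 3.4 = 5.494 m³/s
w_4 = (14.6 − 11.0)/2 = 1.8 m; q_4 = 0.77 × 1.73 × 1.8 = 2.398 m³/s
w_5 = (21.9 − 12.4)/2 = 4.75 m; q_5 = 1.07 × 1.73 × 4.75 = 8.793 m³/s
w_6 = (21.9 − 14.6)/2 = 3.65 m; q_6 = 0.53 × 0.39 × 3.65 = 0.7545 m³/s
Q = Σ qᵢ = 20.14 m³/s

20.1 m³/s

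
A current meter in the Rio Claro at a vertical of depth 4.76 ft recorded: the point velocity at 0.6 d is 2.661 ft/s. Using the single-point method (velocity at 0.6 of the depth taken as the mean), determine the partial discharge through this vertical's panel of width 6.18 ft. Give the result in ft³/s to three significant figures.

v̄ = v₀.₆ = 2.661 ft/s
q = v̄ × d × w = 2.661 × 4.76 × 6.18 = 78.28 ft³/s

78.3 ft³/s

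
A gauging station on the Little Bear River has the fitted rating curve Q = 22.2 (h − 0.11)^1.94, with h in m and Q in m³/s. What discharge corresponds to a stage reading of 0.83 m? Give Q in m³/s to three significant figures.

11.7 m³/s

Q = 22.2 × (0.83 − 0.11)^1.94 = 22.2 × 0.72^1.94 = 11.74 m³/s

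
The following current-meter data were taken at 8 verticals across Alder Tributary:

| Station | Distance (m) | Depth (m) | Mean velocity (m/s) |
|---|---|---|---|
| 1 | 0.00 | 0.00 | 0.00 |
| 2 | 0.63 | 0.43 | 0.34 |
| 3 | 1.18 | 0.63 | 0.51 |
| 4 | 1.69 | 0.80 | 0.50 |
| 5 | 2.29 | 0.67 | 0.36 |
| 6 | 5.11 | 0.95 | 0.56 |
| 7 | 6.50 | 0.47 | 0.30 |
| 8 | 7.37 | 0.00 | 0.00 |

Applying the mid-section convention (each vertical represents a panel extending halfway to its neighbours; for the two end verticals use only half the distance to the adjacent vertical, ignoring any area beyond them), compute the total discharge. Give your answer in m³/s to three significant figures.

w_2 = (1.18 − 0.00)/2 = 0.59 m; q_2 = 0.34 × 0.43 × 0.59 = 0.08626 m³/s
w_3 = (1.69 − 0.63)/2 = 0.53 m; q_3 = 0.51 × 0.63 × 0.53 = 0.1703 m³/s
w_4 = (2.29 − 1.18)/2 = 0.555 m; q_4 = 0.50 × 0.80 × 0.555 = 0.2220 m³/s
w_5 = (5.11 − 1.69)/2 = 1.71 m; q_5 = 0.36 × 0.67 × 1.71 = 0.4125 m³/s
w_6 = (6.50 − 2.29)/2 = 2.105 m; q_6 = 0.56 × 0.95 × 2.105 = 1.120 m³/s
w_7 = (7.37 − 5.11)/2 = 1.13 m; q_7 = 0.30 × 0.47 × 1.13 = 0.1593 m³/s
Stations 1, 8 contribute zero (depth or velocity is 0).
Q = Σ qᵢ = 2.170 m³/s

2.17 m³/s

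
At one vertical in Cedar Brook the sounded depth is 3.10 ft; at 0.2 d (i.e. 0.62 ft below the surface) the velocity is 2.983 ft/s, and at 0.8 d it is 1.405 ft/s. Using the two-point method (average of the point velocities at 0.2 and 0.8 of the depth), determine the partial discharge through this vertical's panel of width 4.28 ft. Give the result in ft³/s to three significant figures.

29.1 ft³/s

v̄ = (2.983 + 1.405) / 2 = 2.194 ft/s
q = v̄ × d × w = 2.194 × 3.10 × 4.28 = 29.11 ft³/s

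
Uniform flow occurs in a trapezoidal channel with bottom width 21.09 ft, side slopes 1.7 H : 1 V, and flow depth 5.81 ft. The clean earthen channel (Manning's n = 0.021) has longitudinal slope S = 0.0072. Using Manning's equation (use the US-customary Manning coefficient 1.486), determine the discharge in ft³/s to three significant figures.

A = (b + z·y)·y = (21.09 + 1.7×5.81)×5.81 = 179.9 ft²
P = b + 2y√(1+z²) = 21.09 + 2×5.81×√(1+1.7²) = 44.01 ft
R = A/P = 179.9/44.01 = 4.088 ft
Q = (1.486/n)·A·R^(2/3)·S^(1/2) = (1.486/0.021) × 179.9 × 4.088^(2/3) × 0.0072^(1/2) = 2762 ft³/s

2760 ft³/s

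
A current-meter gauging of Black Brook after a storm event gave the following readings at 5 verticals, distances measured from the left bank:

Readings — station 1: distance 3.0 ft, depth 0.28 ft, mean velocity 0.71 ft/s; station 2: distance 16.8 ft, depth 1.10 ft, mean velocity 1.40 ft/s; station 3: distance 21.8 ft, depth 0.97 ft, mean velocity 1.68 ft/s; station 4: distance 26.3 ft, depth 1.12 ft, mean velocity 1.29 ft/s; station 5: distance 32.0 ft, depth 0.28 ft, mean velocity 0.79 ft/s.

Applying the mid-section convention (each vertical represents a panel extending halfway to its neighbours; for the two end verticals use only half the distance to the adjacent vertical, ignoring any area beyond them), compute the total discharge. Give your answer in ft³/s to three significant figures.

31.6 ft³/s

w_1 = (16.8 − 3.0)/2 = 6.9 ft; q_1 = 0.71 × 0.28 × 6.9 = 1.372 ft³/s
w_2 = (21.8 − 3.0)/2 = 9.4 ft; q_2 = 1.40 × 1.10 × 9.4 = 14.48 ft³/s
w_3 = (26.3 − 16.8)/2 = 4.75 ft; q_3 = 1.68 × 0.97 × 4.75 = 7.741 ft³/s
w_4 = (32.0 − 21.8)/2 = 5.1 ft; q_4 = 1.29 × 1.12 × 5.1 = 7.368 ft³/s
w_5 = (32.0 − 26.3)/2 = 2.85 ft; q_5 = 0.79 × 0.28 × 2.85 = 0.6304 ft³/s
Q = Σ qᵢ = 31.59 ft³/s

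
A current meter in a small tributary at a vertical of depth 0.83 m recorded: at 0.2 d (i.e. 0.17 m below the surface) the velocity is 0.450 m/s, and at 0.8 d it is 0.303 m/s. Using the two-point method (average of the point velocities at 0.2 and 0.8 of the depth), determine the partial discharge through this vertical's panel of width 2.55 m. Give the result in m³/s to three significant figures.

0.797 m³/s

v̄ = (0.450 + 0.303) / 2 = 0.3765 m/s
q = v̄ × d × w = 0.3765 × 0.83 × 2.55 = 0.7969 m³/s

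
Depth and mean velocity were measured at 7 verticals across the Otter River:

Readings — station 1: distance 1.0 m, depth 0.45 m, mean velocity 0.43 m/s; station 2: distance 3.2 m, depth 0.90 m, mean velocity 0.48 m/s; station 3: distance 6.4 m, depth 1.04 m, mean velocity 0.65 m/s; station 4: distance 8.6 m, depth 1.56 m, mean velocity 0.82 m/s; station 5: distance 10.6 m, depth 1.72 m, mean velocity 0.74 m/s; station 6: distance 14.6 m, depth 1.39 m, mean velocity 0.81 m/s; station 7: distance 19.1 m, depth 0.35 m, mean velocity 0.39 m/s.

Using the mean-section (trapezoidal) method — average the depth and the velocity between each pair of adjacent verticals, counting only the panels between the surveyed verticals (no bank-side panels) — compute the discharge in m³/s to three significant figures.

14.3 m³/s

Panel 1-2: Δb = 2.2 m, d̄ = (0.45+0.90)/2 = 0.675, v̄ = (0.43+0.48)/2 = 0.455 → q = 2.2×0.675×0.455 = 0.6757 m³/s
Panel 2-3: Δb = 3.2 m, d̄ = (0.90+1.04)/2 = 0.97, v̄ = (0.48+0.65)/2 = 0.565 → q = 3.2×0.97×0.565 = 1.754 m³/s
Panel 3-4: Δb = 2.2 m, d̄ = (1.04+1.56)/2 = 1.3, v̄ = (0.65+0.82)/2 = 0.735 → q = 2.2×1.3×0.735 = 2.102 m³/s
Panel 4-5: Δb = 2 m, d̄ = (1.56+1.72)/2 = 1.64, v̄ = (0.82+0.74)/2 = 0.78 → q = 2×1.64×0.78 = 2.558 m³/s
Panel 5-6: Δb = 4 m, d̄ = (1.72+1.39)/2 = 1.555, v̄ = (0.74+0.81)/2 = 0.775 → q = 4×1.555×0.775 = 4.821 m³/s
Panel 6-7: Δb = 4.5 m, d̄ = (1.39+0.35)/2 = 0.87, v̄ = (0.81+0.39)/2 = 0.6 → q = 4.5×0.87×0.6 = 2.349 m³/s
Q = Σ q = 14.26 m³/s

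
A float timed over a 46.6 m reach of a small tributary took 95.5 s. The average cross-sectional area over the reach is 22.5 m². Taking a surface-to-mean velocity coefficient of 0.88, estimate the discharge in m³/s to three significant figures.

v_surface = L / t̄ = 46.6 / 95.5 = 0.4880 m/s
v_mean = 0.88 × 0.4880 = 0.4294 m/s
Q = A × v_mean = 22.5 × 0.4294 = 9.662 m³/s

9.66 m³/s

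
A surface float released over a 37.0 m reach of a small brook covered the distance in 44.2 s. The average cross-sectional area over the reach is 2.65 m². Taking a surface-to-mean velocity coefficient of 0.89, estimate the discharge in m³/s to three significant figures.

v_surface = L / t̄ = 37.0 / 44.2 = 0.8371 m/s
v_mean = 0.89 × 0.8371 = 0.7450 m/s
Q = A × v_mean = 2.65 × 0.7450 = 1.974 m³/s

1.97 m³/s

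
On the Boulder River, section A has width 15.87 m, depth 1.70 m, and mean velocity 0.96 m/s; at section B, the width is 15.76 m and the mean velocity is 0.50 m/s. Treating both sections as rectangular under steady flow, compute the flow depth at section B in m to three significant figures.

3.29 m

Q = A₁V₁ = (15.87×1.70) × 0.96 = 25.90 m³/s
d₂ = Q/(b₂ V₂) = 25.90/(15.76×0.50) = 3.287 m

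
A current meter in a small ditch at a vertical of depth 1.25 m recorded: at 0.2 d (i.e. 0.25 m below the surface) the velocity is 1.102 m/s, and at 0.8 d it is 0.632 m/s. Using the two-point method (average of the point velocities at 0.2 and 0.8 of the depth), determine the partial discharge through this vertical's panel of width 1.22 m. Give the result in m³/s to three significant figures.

1.32 m³/s

v̄ = (1.102 + 0.632) / 2 = 0.8670 m/s
q = v̄ × d × w = 0.8670 × 1.25 × 1.22 = 1.322 m³/s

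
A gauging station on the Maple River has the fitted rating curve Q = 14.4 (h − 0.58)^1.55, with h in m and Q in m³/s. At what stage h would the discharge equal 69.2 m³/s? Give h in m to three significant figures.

3.33 m

h − h₀ = (Q/C)^(1/b) = (69.2/14.4)^(1/1.55) = 2.753 m
h = 0.58 + 2.753 = 3.333 m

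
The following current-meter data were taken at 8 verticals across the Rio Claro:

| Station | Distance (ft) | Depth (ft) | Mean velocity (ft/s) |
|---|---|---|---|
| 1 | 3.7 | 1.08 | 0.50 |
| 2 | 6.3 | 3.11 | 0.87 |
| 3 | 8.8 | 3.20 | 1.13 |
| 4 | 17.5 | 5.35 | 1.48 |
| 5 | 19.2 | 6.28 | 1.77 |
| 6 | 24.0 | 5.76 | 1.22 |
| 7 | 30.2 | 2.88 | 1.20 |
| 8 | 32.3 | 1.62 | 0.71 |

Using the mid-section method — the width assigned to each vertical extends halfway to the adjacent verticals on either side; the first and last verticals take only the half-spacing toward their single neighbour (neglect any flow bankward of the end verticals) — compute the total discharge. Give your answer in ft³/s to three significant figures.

w_1 = (6.3 − 3.7)/2 = 1.3 ft; q_1 = 0.50 × 1.08 × 1.3 = 0.7020 ft³/s
w_2 = (8.8 − 3.7)/2 = 2.55 ft; q_2 = 0.87 × 3.11 × 2.55 = 6.900 ft³/s
w_3 = (17.5 − 6.3)/2 = 5.6 ft; q_3 = 1.13 × 3.20 × 5.6 = 20.25 ft³/s
w_4 = (19.2 − 8.8)/2 = 5.2 ft; q_4 = 1.48 × 5.35 × 5.2 = 41.17 ft³/s
w_5 = (24.0 − 17.5)/2 = 3.25 ft; q_5 = 1.77 × 6.28 × 3.25 = 36.13 ft³/s
w_6 = (30.2 − 19.2)/2 = 5.5 ft; q_6 = 1.22 × 5.76 × 5.5 = 38.65 ft³/s
w_7 = (32.3 − 24.0)/2 = 4.15 ft; q_7 = 1.20 × 2.88 × 4.15 = 14.34 ft³/s
w_8 = (32.3 − 30.2)/2 = 1.05 ft; q_8 = 0.71 × 1.62 × 1.05 = 1.208 ft³/s
Q = Σ qᵢ = 159.4 ft³/s

159 ft³/s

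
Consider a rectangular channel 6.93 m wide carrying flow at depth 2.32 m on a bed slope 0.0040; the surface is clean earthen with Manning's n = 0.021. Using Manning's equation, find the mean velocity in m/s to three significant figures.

A = b·y = 6.93 × 2.32 = 16.08 m²
P = b + 2y = 6.93 + 2×2.32 = 11.57 m
R = A/P = 16.08/11.57 = 1.390 m
Q = (1/n)·A·R^(2/3)·S^(1/2) = (1/0.021) × 16.08 × 1.390^(2/3) × 0.0040^(1/2) = 60.30 m³/s
V = Q/A = 60.30/16.08 = 3.750 m/s

3.75 m/s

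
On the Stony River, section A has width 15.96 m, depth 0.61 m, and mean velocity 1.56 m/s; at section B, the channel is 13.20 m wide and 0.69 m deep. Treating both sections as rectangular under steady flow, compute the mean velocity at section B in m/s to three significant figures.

Q = A₁V₁ = (15.96×0.61) × 1.56 = 15.19 m³/s
A₂ = 13.20 × 0.69 = 9.108 m²
V₂ = Q/A₂ = 15.19/9.108 = 1.667 m/s

1.67 m/s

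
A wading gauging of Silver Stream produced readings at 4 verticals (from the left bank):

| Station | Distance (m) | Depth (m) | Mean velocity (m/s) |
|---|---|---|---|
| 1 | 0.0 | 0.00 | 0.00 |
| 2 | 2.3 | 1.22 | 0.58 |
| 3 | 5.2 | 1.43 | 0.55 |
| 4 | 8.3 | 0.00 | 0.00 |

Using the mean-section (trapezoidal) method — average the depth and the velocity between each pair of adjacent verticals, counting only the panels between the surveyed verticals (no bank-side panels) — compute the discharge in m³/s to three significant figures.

Panel 1-2: Δb = 2.3 m, d̄ = (0.00+1.22)/2 = 0.61, v̄ = (0.00+0.58)/2 = 0.29 → q = 2.3×0.61×0.29 = 0.4069 m³/s
Panel 2-3: Δb = 2.9 m, d̄ = (1.22+1.43)/2 = 1.325, v̄ = (0.58+0.55)/2 = 0.565 → q = 2.9×1.325×0.565 = 2.171 m³/s
Panel 3-4: Δb = 3.1 m, d̄ = (1.43+0.00)/2 = 0.715, v̄ = (0.55+0.00)/2 = 0.275 → q = 3.1×0.715×0.275 = 0.6095 m³/s
Q = Σ q = 3.187 m³/s

3.19 m³/s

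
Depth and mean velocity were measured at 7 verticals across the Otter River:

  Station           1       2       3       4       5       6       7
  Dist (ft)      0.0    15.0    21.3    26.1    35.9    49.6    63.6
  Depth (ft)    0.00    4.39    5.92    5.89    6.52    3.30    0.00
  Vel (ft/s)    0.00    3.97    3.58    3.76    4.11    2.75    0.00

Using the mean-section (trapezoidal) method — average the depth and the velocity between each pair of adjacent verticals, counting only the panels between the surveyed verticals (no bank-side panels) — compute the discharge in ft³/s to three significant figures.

Panel 1-2: Δb = 15 ft, d̄ = (0.00+4.39)/2 = 2.195, v̄ = (0.00+3.97)/2 = 1.985 → q = 15×2.195×1.985 = 65.36 ft³/s
Panel 2-3: Δb = 6.3 ft, d̄ = (4.39+5.92)/2 = 5.155, v̄ = (3.97+3.58)/2 = 3.775 → q = 6.3×5.155×3.775 = 122.6 ft³/s
Panel 3-4: Δb = 4.8 ft, d̄ = (5.92+5.89)/2 = 5.905, v̄ = (3.58+3.76)/2 = 3.67 → q = 4.8×5.905×3.67 = 104.0 ft³/s
Panel 4-5: Δb = 9.8 ft, d̄ = (5.89+6.52)/2 = 6.205, v̄ = (3.76+4.11)/2 = 3.935 → q = 9.8×6.205×3.935 = 239.3 ft³/s
Panel 5-6: Δb = 13.7 ft, d̄ = (6.52+3.30)/2 = 4.91, v̄ = (4.11+2.75)/2 = 3.43 → q = 13.7×4.91×3.43 = 230.7 ft³/s
Panel 6-7: Δb = 14 ft, d̄ = (3.30+0.00)/2 = 1.65, v̄ = (2.75+0.00)/2 = 1.375 → q = 14×1.65×1.375 = 31.76 ft³/s
Q = Σ q = 793.7 ft³/s

794 ft³/s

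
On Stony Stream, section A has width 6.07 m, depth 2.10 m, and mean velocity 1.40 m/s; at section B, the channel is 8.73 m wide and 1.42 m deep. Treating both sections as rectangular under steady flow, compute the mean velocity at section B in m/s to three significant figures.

1.44 m/s

Q = A₁V₁ = (6.07×2.10) × 1.40 = 17.85 m³/s
A₂ = 8.73 × 1.42 = 12.40 m²
V₂ = Q/A₂ = 17.85/12.40 = 1.440 m/s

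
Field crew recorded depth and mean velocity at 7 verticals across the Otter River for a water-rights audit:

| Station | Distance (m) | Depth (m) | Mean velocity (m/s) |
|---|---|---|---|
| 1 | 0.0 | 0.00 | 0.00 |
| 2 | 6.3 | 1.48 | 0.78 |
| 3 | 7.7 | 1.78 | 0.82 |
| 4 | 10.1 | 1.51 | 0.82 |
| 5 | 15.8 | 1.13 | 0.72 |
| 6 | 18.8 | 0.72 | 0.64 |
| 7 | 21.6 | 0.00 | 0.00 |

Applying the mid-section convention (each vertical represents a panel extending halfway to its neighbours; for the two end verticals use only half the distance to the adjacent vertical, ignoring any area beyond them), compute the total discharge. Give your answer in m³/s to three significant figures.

17.1 m³/s

w_2 = (7.7 − 0.0)/2 = 3.85 m; q_2 = 0.78 × 1.48 × 3.85 = 4.444 m³/s
w_3 = (10.1 − 6.3)/2 = 1.9 m; q_3 = 0.82 × 1.78 × 1.9 = 2.773 m³/s
w_4 = (15.8 − 7.7)/2 = 4.05 m; q_4 = 0.82 × 1.51 × 4.05 = 5.015 m³/s
w_5 = (18.8 − 10.1)/2 = 4.35 m; q_5 = 0.72 × 1.13 × 4.35 = 3.539 m³/s
w_6 = (21.6 − 15.8)/2 = 2.9 m; q_6 = 0.64 × 0.72 × 2.9 = 1.336 m³/s
Stations 1, 7 contribute zero (depth or velocity is 0).
Q = Σ qᵢ = 17.11 m³/s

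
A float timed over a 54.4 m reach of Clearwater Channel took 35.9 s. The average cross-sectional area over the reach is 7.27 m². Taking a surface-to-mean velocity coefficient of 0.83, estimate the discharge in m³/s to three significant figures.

9.14 m³/s

v_surface = L / t̄ = 54.4 / 35.9 = 1.515 m/s
v_mean = 0.83 × 1.515 = 1.258 m/s
Q = A × v_mean = 7.27 × 1.258 = 9.144 m³/s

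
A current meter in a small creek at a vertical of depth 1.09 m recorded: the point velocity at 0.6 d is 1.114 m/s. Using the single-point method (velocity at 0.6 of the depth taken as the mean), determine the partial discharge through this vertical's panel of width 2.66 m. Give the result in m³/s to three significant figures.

3.23 m³/s

v̄ = v₀.₆ = 1.114 m/s
q = v̄ × d × w = 1.114 × 1.09 × 2.66 = 3.230 m³/s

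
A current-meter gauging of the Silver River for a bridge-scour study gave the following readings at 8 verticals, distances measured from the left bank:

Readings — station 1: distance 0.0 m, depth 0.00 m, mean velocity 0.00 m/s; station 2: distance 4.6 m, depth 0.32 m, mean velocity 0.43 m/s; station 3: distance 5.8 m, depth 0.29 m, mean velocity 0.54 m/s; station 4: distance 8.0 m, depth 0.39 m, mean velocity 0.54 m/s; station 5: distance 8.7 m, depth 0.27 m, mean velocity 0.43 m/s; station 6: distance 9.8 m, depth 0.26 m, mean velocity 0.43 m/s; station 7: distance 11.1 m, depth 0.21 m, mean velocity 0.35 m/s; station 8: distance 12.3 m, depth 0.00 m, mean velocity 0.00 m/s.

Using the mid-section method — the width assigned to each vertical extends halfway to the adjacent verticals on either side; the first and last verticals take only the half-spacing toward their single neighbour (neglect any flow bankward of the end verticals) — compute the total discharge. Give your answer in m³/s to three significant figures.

1.30 m³/s

w_2 = (5.8 − 0.0)/2 = 2.9 m; q_2 = 0.43 × 0.32 × 2.9 = 0.3990 m³/s
w_3 = (8.0 − 4.6)/2 = 1.7 m; q_3 = 0.54 × 0.29 × 1.7 = 0.2662 m³/s
w_4 = (8.7 − 5.8)/2 = 1.45 m; q_4 = 0.54 × 0.39 × 1.45 = 0.3054 m³/s
w_5 = (9.8 − 8.0)/2 = 0.9 m; q_5 = 0.43 × 0.27 × 0.9 = 0.1045 m³/s
w_6 = (11.1 − 8.7)/2 = 1.2 m; q_6 = 0.43 × 0.26 × 1.2 = 0.1342 m³/s
w_7 = (12.3 − 9.8)/2 = 1.25 m; q_7 = 0.35 × 0.21 × 1.25 = 0.09188 m³/s
Stations 1, 8 contribute zero (depth or velocity is 0).
Q = Σ qᵢ = 1.301 m³/s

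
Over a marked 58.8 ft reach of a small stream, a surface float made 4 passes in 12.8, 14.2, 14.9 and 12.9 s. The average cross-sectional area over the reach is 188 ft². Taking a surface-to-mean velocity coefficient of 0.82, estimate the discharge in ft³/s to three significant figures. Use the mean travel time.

662 ft³/s

t̄ = (12.8 + 14.2 + 14.9 + 12.9) / 4 = 13.7 s
v_surface = L / t̄ = 58.8 / 13.7 = 4.292 ft/s
v_mean = 0.82 × 4.292 = 3.519 ft/s
Q = A × v_mean = 188 × 3.519 = 661.7 ft³/s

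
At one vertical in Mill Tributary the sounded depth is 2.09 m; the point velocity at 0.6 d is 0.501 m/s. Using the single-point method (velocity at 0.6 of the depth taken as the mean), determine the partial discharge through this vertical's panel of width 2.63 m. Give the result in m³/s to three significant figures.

2.75 m³/s

v̄ = v₀.₆ = 0.501 m/s
q = v̄ × d × w = 0.5010 × 2.09 × 2.63 = 2.754 m³/s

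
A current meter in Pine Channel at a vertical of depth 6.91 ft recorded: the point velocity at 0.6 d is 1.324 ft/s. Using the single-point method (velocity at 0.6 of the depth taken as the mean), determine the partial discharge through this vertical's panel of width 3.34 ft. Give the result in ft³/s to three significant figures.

30.6 ft³/s

v̄ = v₀.₆ = 1.324 ft/s
q = v̄ × d × w = 1.324 × 6.91 × 3.34 = 30.56 ft³/s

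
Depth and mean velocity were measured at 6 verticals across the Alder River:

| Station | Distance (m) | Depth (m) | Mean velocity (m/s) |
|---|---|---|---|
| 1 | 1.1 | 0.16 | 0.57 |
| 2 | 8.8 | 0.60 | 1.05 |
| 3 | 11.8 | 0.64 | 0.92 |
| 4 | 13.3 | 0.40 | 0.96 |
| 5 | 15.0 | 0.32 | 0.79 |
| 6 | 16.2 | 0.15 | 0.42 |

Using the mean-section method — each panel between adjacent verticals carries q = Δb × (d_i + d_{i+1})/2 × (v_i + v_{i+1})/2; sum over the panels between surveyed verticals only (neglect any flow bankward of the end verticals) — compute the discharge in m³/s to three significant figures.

Panel 1-2: Δb = 7.7 m, d̄ = (0.16+0.60)/2 = 0.38, v̄ = (0.57+1.05)/2 = 0.81 → q = 7.7×0.38×0.81 = 2.370 m³/s
Panel 2-3: Δb = 3 m, d̄ = (0.60+0.64)/2 = 0.62, v̄ = (1.05+0.92)/2 = 0.985 → q = 3×0.62×0.985 = 1.832 m³/s
Panel 3-4: Δb = 1.5 m, d̄ = (0.64+0.40)/2 = 0.52, v̄ = (0.92+0.96)/2 = 0.94 → q = 1.5×0.52×0.94 = 0.7332 m³/s
Panel 4-5: Δb = 1.7 m, d̄ = (0.40+0.32)/2 = 0.36, v̄ = (0.96+0.79)/2 = 0.875 → q = 1.7×0.36×0.875 = 0.5355 m³/s
Panel 5-6: Δb = 1.2 m, d̄ = (0.32+0.15)/2 = 0.235, v̄ = (0.79+0.42)/2 = 0.605 → q = 1.2×0.235×0.605 = 0.1706 m³/s
Q = Σ q = 5.641 m³/s

5.64 m³/s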